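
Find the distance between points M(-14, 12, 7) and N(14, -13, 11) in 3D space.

d = √[(x₂-x₁)² + (y₂-y₁)² + (z₂-z₁)²]
  = √[28² + (-25)² + 4²]
  = √[784 + 625 + 16]
  = √1425
  ≈ 37.75

37.75


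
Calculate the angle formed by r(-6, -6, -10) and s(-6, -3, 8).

r·s = (-6)·(-6) + (-6)·(-3) + (-10)·8 = 36 + 18 - 80 = -26
|r| = √((-6)² + (-6)² + (-10)²) = √172 ≈ 13.11
|s| = √((-6)² + (-3)² + 8²) = √109 ≈ 10.44
cos θ = (r·s)/(|r||s|) = -26/(13.11·10.44) ≈ -0.1899
θ = arccos(-0.1899) ≈ 100.9°

100.9°


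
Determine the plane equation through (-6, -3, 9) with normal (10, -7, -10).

The plane through P with normal n = (a, b, c) satisfies n·(r - P) = 0,
i.e. ax + by + cz = a·x₀ + b·y₀ + c·z₀.
d = 10·(-6) + (-7)·(-3) + (-10)·9
  = -60 + 21 - 90
  = -129
Equation: 10x - 7y - 10z = -129

10x - 7y - 10z = -129


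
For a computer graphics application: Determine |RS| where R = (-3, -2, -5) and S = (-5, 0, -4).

d = √[(x₂-x₁)² + (y₂-y₁)² + (z₂-z₁)²]
  = √[(-2)² + 2² + 1²]
  = √[4 + 4 + 1]
  = √9
  ≈ 3

3


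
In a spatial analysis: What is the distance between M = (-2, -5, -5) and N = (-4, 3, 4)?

d = √[(x₂-x₁)² + (y₂-y₁)² + (z₂-z₁)²]
  = √[(-2)² + 8² + 9²]
  = √[4 + 64 + 81]
  = √149
  ≈ 12.21

12.21


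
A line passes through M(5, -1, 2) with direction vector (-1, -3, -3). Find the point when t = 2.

P(t) = M + t·d
  = (5 + (-1)·2, -1 + (-3)·2, 2 + (-3)·2)
  = (5 - 2, -1 - 6, 2 - 6)
  = (3, -7, -4)

(3, -7, -4)


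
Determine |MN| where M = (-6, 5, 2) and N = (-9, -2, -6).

d = √[(x₂-x₁)² + (y₂-y₁)² + (z₂-z₁)²]
  = √[(-3)² + (-7)² + (-8)²]
  = √[9 + 49 + 64]
  = √122
  ≈ 11.05

11.05


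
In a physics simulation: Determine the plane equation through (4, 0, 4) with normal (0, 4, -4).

The plane through P with normal n = (a, b, c) satisfies n·(r - P) = 0,
i.e. ax + by + cz = a·x₀ + b·y₀ + c·z₀.
d = 0·4 + 4·0 + (-4)·4
  = 0 + 0 - 16
  = -16
Equation: 4y - 4z = -16

4y - 4z = -16


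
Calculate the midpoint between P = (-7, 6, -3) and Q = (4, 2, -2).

M = ((x₁+x₂)/2, (y₁+y₂)/2, (z₁+z₂)/2)
  = ((-7 + 4)/2, (6 + 2)/2, (-3 - 2)/2)
  = (-3/2, 8/2, -5/2)
  = (-1.5, 4, -2.5)

(-1.5, 4, -2.5)


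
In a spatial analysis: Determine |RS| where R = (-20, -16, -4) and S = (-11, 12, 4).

d = √[(x₂-x₁)² + (y₂-y₁)² + (z₂-z₁)²]
  = √[9² + 28² + 8²]
  = √[81 + 784 + 64]
  = √929
  ≈ 30.48

30.48


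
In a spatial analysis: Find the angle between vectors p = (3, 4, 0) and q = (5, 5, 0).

p·q = 3·5 + 4·5 + 0·0 = 15 + 20 + 0 = 35
|p| = √(3² + 4² + 0²) = √25 ≈ 5
|q| = √(5² + 5² + 0²) = √50 ≈ 7.071
cos θ = (p·q)/(|p||q|) = 35/(5·7.071) ≈ 0.9899
θ = arccos(0.9899) ≈ 8.13°

8.13°


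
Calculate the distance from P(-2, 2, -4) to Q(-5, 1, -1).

d = √[(x₂-x₁)² + (y₂-y₁)² + (z₂-z₁)²]
  = √[(-3)² + (-1)² + 3²]
  = √[9 + 1 + 9]
  = √19
  ≈ 4.359

4.359


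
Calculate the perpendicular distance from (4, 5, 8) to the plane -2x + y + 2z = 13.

distance = |a·x₀ + b·y₀ + c·z₀ - d| / √(a² + b² + c²)
  = |(-2)·4 + 1·5 + 2·8 - 13| / √((-2)² + 1² + 2²)
  = |-8 + 5 + 16 - 13| / √(4 + 1 + 4)
  = |0| / √9
  = 0 / 3
  ≈ 0

0


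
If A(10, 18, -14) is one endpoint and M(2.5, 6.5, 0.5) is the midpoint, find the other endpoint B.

B = 2M - A
  = (2·2.5 - 10, 2·6.5 - 18, 2·0.5 - (-14))
  = (5 - 10, 13 - 18, 1 + 14)
  = (-5, -5, 15)

(-5, -5, 15)


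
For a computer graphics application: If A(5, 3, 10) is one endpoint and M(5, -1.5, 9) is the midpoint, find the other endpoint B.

B = 2M - A
  = (2·5 - 5, 2·(-1.5) - 3, 2·9 - 10)
  = (10 - 5, -3 - 3, 18 - 10)
  = (5, -6, 8)

(5, -6, 8)


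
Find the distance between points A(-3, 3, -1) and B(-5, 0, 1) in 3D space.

d = √[(x₂-x₁)² + (y₂-y₁)² + (z₂-z₁)²]
  = √[(-2)² + (-3)² + 2²]
  = √[4 + 9 + 4]
  = √17
  ≈ 4.123

4.123


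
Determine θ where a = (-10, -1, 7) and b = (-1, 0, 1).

a·b = (-10)·(-1) + (-1)·0 + 7·1 = 10 + 0 + 7 = 17
|a| = √((-10)² + (-1)² + 7²) = √150 ≈ 12.25
|b| = √((-1)² + 0² + 1²) = √2 ≈ 1.414
cos θ = (a·b)/(|a||b|) = 17/(12.25·1.414) ≈ 0.9815
θ = arccos(0.9815) ≈ 11.04°

11.04°


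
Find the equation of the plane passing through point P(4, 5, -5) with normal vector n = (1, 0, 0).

The plane through P with normal n = (a, b, c) satisfies n·(r - P) = 0,
i.e. ax + by + cz = a·x₀ + b·y₀ + c·z₀.
d = 1·4 + 0·5 + 0·(-5)
  = 4 + 0 + 0
  = 4
Equation: x = 4

x = 4


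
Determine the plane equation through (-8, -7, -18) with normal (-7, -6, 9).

The plane through P with normal n = (a, b, c) satisfies n·(r - P) = 0,
i.e. ax + by + cz = a·x₀ + b·y₀ + c·z₀.
d = (-7)·(-8) + (-6)·(-7) + 9·(-18)
  = 56 + 42 - 162
  = -64
Equation: -7x - 6y + 9z = -64

-7x - 6y + 9z = -64


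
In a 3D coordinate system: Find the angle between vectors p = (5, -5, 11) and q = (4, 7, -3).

p·q = 5·4 + (-5)·7 + 11·(-3) = 20 - 35 - 33 = -48
|p| = √(5² + (-5)² + 11²) = √171 ≈ 13.08
|q| = √(4² + 7² + (-3)²) = √74 ≈ 8.602
cos θ = (p·q)/(|p||q|) = -48/(13.08·8.602) ≈ -0.4267
θ = arccos(-0.4267) ≈ 115.3°

115.3°


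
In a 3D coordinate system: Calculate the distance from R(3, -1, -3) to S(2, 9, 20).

d = √[(x₂-x₁)² + (y₂-y₁)² + (z₂-z₁)²]
  = √[(-1)² + 10² + 23²]
  = √[1 + 100 + 529]
  = √630
  ≈ 25.1

25.1


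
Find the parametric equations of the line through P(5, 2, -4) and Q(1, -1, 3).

Direction vector d = Q - P = (1 - 5, -1 - 2, 3 + 4) = (-4, -3, 7)
Parametric form r = P + t·d:
x = 5 - 4t, y = 2 - 3t, z = -4 + 7t

x = 5 - 4t, y = 2 - 3t, z = -4 + 7t


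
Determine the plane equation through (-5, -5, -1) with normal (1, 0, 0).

The plane through P with normal n = (a, b, c) satisfies n·(r - P) = 0,
i.e. ax + by + cz = a·x₀ + b·y₀ + c·z₀.
d = 1·(-5) + 0·(-5) + 0·(-1)
  = -5 + 0 + 0
  = -5
Equation: x = -5

x = -5


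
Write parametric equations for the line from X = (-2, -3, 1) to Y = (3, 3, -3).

Direction vector d = Y - X = (3 + 2, 3 + 3, -3 - 1) = (5, 6, -4)
Parametric form r = X + t·d:
x = -2 + 5t, y = -3 + 6t, z = 1 - 4t

x = -2 + 5t, y = -3 + 6t, z = 1 - 4t


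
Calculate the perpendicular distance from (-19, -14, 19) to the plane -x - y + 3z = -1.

distance = |a·x₀ + b·y₀ + c·z₀ - d| / √(a² + b² + c²)
  = |(-1)·(-19) + (-1)·(-14) + 3·19 - (-1)| / √((-1)² + (-1)² + 3²)
  = |19 + 14 + 57 + 1| / √(1 + 1 + 9)
  = |91| / √11
  = 91 / 3.317
  ≈ 27.44

27.44


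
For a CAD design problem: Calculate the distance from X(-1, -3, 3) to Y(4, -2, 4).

d = √[(x₂-x₁)² + (y₂-y₁)² + (z₂-z₁)²]
  = √[5² + 1² + 1²]
  = √[25 + 1 + 1]
  = √27
  ≈ 5.196

5.196


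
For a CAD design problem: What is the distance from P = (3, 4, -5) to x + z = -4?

distance = |a·x₀ + b·y₀ + c·z₀ - d| / √(a² + b² + c²)
  = |1·3 + 0·4 + 1·(-5) - (-4)| / √(1² + 0² + 1²)
  = |3 + 0 - 5 + 4| / √(1 + 0 + 1)
  = |2| / √2
  = 2 / 1.414
  ≈ 1.414

1.414


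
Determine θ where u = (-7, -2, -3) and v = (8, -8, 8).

u·v = (-7)·8 + (-2)·(-8) + (-3)·8 = -56 + 16 - 24 = -64
|u| = √((-7)² + (-2)² + (-3)²) = √62 ≈ 7.874
|v| = √(8² + (-8)² + 8²) = √192 ≈ 13.86
cos θ = (u·v)/(|u||v|) = -64/(7.874·13.86) ≈ -0.5866
θ = arccos(-0.5866) ≈ 125.9°

125.9°


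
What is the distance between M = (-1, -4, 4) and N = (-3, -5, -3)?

d = √[(x₂-x₁)² + (y₂-y₁)² + (z₂-z₁)²]
  = √[(-2)² + (-1)² + (-7)²]
  = √[4 + 1 + 49]
  = √54
  ≈ 7.348

7.348


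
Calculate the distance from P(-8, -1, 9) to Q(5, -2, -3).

d = √[(x₂-x₁)² + (y₂-y₁)² + (z₂-z₁)²]
  = √[13² + (-1)² + (-12)²]
  = √[169 + 1 + 144]
  = √314
  ≈ 17.72

17.72


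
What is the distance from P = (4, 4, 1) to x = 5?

distance = |a·x₀ + b·y₀ + c·z₀ - d| / √(a² + b² + c²)
  = |1·4 + 0·4 + 0·1 - 5| / √(1² + 0² + 0²)
  = |4 + 0 + 0 - 5| / √(1 + 0 + 0)
  = |-1| / √1
  = 1 / 1
  ≈ 1

1


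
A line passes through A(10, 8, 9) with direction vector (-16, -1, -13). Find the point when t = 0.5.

P(t) = A + t·d
  = (10 + (-16)·0.5, 8 + (-1)·0.5, 9 + (-13)·0.5)
  = (10 - 8, 8 - 0.5, 9 - 6.5)
  = (2, 7.5, 2.5)

(2, 7.5, 2.5)


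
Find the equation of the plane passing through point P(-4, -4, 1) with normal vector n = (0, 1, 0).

The plane through P with normal n = (a, b, c) satisfies n·(r - P) = 0,
i.e. ax + by + cz = a·x₀ + b·y₀ + c·z₀.
d = 0·(-4) + 1·(-4) + 0·1
  = 0 - 4 + 0
  = -4
Equation: y = -4

y = -4


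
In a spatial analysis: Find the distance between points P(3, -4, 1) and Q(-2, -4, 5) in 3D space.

d = √[(x₂-x₁)² + (y₂-y₁)² + (z₂-z₁)²]
  = √[(-5)² + 0² + 4²]
  = √[25 + 0 + 16]
  = √41
  ≈ 6.403

6.403


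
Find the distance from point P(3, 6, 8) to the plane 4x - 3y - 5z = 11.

distance = |a·x₀ + b·y₀ + c·z₀ - d| / √(a² + b² + c²)
  = |4·3 + (-3)·6 + (-5)·8 - 11| / √(4² + (-3)² + (-5)²)
  = |12 - 18 - 40 - 11| / √(16 + 9 + 25)
  = |-57| / √50
  = 57 / 7.071
  ≈ 8.061

8.061


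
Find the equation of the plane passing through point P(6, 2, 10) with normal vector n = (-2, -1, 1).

The plane through P with normal n = (a, b, c) satisfies n·(r - P) = 0,
i.e. ax + by + cz = a·x₀ + b·y₀ + c·z₀.
d = (-2)·6 + (-1)·2 + 1·10
  = -12 - 2 + 10
  = -4
Equation: -2x - y + z = -4

-2x - y + z = -4


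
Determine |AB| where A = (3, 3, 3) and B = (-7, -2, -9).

d = √[(x₂-x₁)² + (y₂-y₁)² + (z₂-z₁)²]
  = √[(-10)² + (-5)² + (-12)²]
  = √[100 + 25 + 144]
  = √269
  ≈ 16.4

16.4


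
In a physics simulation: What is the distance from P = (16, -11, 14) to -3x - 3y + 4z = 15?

distance = |a·x₀ + b·y₀ + c·z₀ - d| / √(a² + b² + c²)
  = |(-3)·16 + (-3)·(-11) + 4·14 - 15| / √((-3)² + (-3)² + 4²)
  = |-48 + 33 + 56 - 15| / √(9 + 9 + 16)
  = |26| / √34
  = 26 / 5.831
  ≈ 4.459

4.459


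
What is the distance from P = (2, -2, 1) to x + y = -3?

distance = |a·x₀ + b·y₀ + c·z₀ - d| / √(a² + b² + c²)
  = |1·2 + 1·(-2) + 0·1 - (-3)| / √(1² + 1² + 0²)
  = |2 - 2 + 0 + 3| / √(1 + 1 + 0)
  = |3| / √2
  = 3 / 1.414
  ≈ 2.121

2.121


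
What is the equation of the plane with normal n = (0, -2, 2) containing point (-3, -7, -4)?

The plane through P with normal n = (a, b, c) satisfies n·(r - P) = 0,
i.e. ax + by + cz = a·x₀ + b·y₀ + c·z₀.
d = 0·(-3) + (-2)·(-7) + 2·(-4)
  = 0 + 14 - 8
  = 6
Equation: -2y + 2z = 6

-2y + 2z = 6


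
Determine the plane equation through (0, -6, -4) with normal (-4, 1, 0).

The plane through P with normal n = (a, b, c) satisfies n·(r - P) = 0,
i.e. ax + by + cz = a·x₀ + b·y₀ + c·z₀.
d = (-4)·0 + 1·(-6) + 0·(-4)
  = 0 - 6 + 0
  = -6
Equation: -4x + y = -6

-4x + y = -6


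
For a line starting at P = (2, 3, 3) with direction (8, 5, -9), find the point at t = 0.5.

P(t) = P + t·d
  = (2 + 8·0.5, 3 + 5·0.5, 3 + (-9)·0.5)
  = (2 + 4, 3 + 2.5, 3 - 4.5)
  = (6, 5.5, -1.5)

(6, 5.5, -1.5)


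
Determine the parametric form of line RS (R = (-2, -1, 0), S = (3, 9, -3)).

Direction vector d = S - R = (3 + 2, 9 + 1, -3 + 0) = (5, 10, -3)
Parametric form r = R + t·d:
x = -2 + 5t, y = -1 + 10t, z = 0 - 3t

x = -2 + 5t, y = -1 + 10t, z = 0 - 3t


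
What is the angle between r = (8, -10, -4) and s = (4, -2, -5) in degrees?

r·s = 8·4 + (-10)·(-2) + (-4)·(-5) = 32 + 20 + 20 = 72
|r| = √(8² + (-10)² + (-4)²) = √180 ≈ 13.42
|s| = √(4² + (-2)² + (-5)²) = √45 ≈ 6.708
cos θ = (r·s)/(|r||s|) = 72/(13.42·6.708) ≈ 0.8
θ = arccos(0.8) ≈ 36.87°

36.87°


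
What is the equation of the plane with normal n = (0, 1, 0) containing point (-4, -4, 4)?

The plane through P with normal n = (a, b, c) satisfies n·(r - P) = 0,
i.e. ax + by + cz = a·x₀ + b·y₀ + c·z₀.
d = 0·(-4) + 1·(-4) + 0·4
  = 0 - 4 + 0
  = -4
Equation: y = -4

y = -4


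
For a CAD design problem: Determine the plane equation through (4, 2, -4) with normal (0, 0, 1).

The plane through P with normal n = (a, b, c) satisfies n·(r - P) = 0,
i.e. ax + by + cz = a·x₀ + b·y₀ + c·z₀.
d = 0·4 + 0·2 + 1·(-4)
  = 0 + 0 - 4
  = -4
Equation: z = -4

z = -4


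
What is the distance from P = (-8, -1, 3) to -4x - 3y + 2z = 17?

distance = |a·x₀ + b·y₀ + c·z₀ - d| / √(a² + b² + c²)
  = |(-4)·(-8) + (-3)·(-1) + 2·3 - 17| / √((-4)² + (-3)² + 2²)
  = |32 + 3 + 6 - 17| / √(16 + 9 + 4)
  = |24| / √29
  = 24 / 5.385
  ≈ 4.457

4.457


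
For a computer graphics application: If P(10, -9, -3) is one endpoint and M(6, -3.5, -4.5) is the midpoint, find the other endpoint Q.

Q = 2M - P
  = (2·6 - 10, 2·(-3.5) - (-9), 2·(-4.5) - (-3))
  = (12 - 10, -7 + 9, -9 + 3)
  = (2, 2, -6)

(2, 2, -6)


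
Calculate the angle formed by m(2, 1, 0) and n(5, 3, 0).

m·n = 2·5 + 1·3 + 0·0 = 10 + 3 + 0 = 13
|m| = √(2² + 1² + 0²) = √5 ≈ 2.236
|n| = √(5² + 3² + 0²) = √34 ≈ 5.831
cos θ = (m·n)/(|m||n|) = 13/(2.236·5.831) ≈ 0.9971
θ = arccos(0.9971) ≈ 4.399°

4.399°


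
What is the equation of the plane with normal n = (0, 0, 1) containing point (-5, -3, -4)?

The plane through P with normal n = (a, b, c) satisfies n·(r - P) = 0,
i.e. ax + by + cz = a·x₀ + b·y₀ + c·z₀.
d = 0·(-5) + 0·(-3) + 1·(-4)
  = 0 + 0 - 4
  = -4
Equation: z = -4

z = -4


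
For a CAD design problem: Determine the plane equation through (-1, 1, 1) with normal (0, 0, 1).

The plane through P with normal n = (a, b, c) satisfies n·(r - P) = 0,
i.e. ax + by + cz = a·x₀ + b·y₀ + c·z₀.
d = 0·(-1) + 0·1 + 1·1
  = 0 + 0 + 1
  = 1
Equation: z = 1

z = 1


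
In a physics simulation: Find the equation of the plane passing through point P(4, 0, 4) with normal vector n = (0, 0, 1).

The plane through P with normal n = (a, b, c) satisfies n·(r - P) = 0,
i.e. ax + by + cz = a·x₀ + b·y₀ + c·z₀.
d = 0·4 + 0·0 + 1·4
  = 0 + 0 + 4
  = 4
Equation: z = 4

z = 4


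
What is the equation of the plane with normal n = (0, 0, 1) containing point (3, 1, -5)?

The plane through P with normal n = (a, b, c) satisfies n·(r - P) = 0,
i.e. ax + by + cz = a·x₀ + b·y₀ + c·z₀.
d = 0·3 + 0·1 + 1·(-5)
  = 0 + 0 - 5
  = -5
Equation: z = -5

z = -5


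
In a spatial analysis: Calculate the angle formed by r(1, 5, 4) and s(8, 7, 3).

r·s = 1·8 + 5·7 + 4·3 = 8 + 35 + 12 = 55
|r| = √(1² + 5² + 4²) = √42 ≈ 6.481
|s| = √(8² + 7² + 3²) = √122 ≈ 11.05
cos θ = (r·s)/(|r||s|) = 55/(6.481·11.05) ≈ 0.7683
θ = arccos(0.7683) ≈ 39.79°

39.79°


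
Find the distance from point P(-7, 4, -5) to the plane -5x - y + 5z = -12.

distance = |a·x₀ + b·y₀ + c·z₀ - d| / √(a² + b² + c²)
  = |(-5)·(-7) + (-1)·4 + 5·(-5) - (-12)| / √((-5)² + (-1)² + 5²)
  = |35 - 4 - 25 + 12| / √(25 + 1 + 25)
  = |18| / √51
  = 18 / 7.141
  ≈ 2.521

2.521


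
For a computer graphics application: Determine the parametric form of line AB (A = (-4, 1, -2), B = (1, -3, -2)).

Direction vector d = B - A = (1 + 4, -3 - 1, -2 + 2) = (5, -4, 0)
Parametric form r = A + t·d:
x = -4 + 5t, y = 1 - 4t, z = -2

x = -4 + 5t, y = 1 - 4t, z = -2


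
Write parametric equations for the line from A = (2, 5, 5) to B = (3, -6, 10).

Direction vector d = B - A = (3 - 2, -6 - 5, 10 - 5) = (1, -11, 5)
Parametric form r = A + t·d:
x = 2 + t, y = 5 - 11t, z = 5 + 5t

x = 2 + t, y = 5 - 11t, z = 5 + 5t


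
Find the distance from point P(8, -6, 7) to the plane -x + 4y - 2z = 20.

distance = |a·x₀ + b·y₀ + c·z₀ - d| / √(a² + b² + c²)
  = |(-1)·8 + 4·(-6) + (-2)·7 - 20| / √((-1)² + 4² + (-2)²)
  = |-8 - 24 - 14 - 20| / √(1 + 16 + 4)
  = |-66| / √21
  = 66 / 4.583
  ≈ 14.4

14.4


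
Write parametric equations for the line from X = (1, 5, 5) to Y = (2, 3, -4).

Direction vector d = Y - X = (2 - 1, 3 - 5, -4 - 5) = (1, -2, -9)
Parametric form r = X + t·d:
x = 1 + t, y = 5 - 2t, z = 5 - 9t

x = 1 + t, y = 5 - 2t, z = 5 - 9t


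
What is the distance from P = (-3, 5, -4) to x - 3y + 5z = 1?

distance = |a·x₀ + b·y₀ + c·z₀ - d| / √(a² + b² + c²)
  = |1·(-3) + (-3)·5 + 5·(-4) - 1| / √(1² + (-3)² + 5²)
  = |-3 - 15 - 20 - 1| / √(1 + 9 + 25)
  = |-39| / √35
  = 39 / 5.916
  ≈ 6.592

6.592


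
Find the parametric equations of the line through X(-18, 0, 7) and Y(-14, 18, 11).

Direction vector d = Y - X = (-14 + 18, 18 + 0, 11 - 7) = (4, 18, 4)
Parametric form r = X + t·d:
x = -18 + 4t, y = 0 + 18t, z = 7 + 4t

x = -18 + 4t, y = 0 + 18t, z = 7 + 4t


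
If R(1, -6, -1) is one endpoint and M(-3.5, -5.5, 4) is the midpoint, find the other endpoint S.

S = 2M - R
  = (2·(-3.5) - 1, 2·(-5.5) - (-6), 2·4 - (-1))
  = (-7 - 1, -11 + 6, 8 + 1)
  = (-8, -5, 9)

(-8, -5, 9)


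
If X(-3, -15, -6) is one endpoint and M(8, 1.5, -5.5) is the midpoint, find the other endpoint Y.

Y = 2M - X
  = (2·8 - (-3), 2·1.5 - (-15), 2·(-5.5) - (-6))
  = (16 + 3, 3 + 15, -11 + 6)
  = (19, 18, -5)

(19, 18, -5)


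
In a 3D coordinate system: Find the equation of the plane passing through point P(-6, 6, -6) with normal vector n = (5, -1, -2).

The plane through P with normal n = (a, b, c) satisfies n·(r - P) = 0,
i.e. ax + by + cz = a·x₀ + b·y₀ + c·z₀.
d = 5·(-6) + (-1)·6 + (-2)·(-6)
  = -30 - 6 + 12
  = -24
Equation: 5x - y - 2z = -24

5x - y - 2z = -24


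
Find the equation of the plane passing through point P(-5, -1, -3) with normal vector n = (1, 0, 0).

The plane through P with normal n = (a, b, c) satisfies n·(r - P) = 0,
i.e. ax + by + cz = a·x₀ + b·y₀ + c·z₀.
d = 1·(-5) + 0·(-1) + 0·(-3)
  = -5 + 0 + 0
  = -5
Equation: x = -5

x = -5


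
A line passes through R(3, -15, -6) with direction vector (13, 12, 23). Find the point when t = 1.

P(t) = R + t·d
  = (3 + 13·1, -15 + 12·1, -6 + 23·1)
  = (3 + 13, -15 + 12, -6 + 23)
  = (16, -3, 17)

(16, -3, 17)


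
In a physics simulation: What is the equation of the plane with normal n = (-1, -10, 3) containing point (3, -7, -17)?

The plane through P with normal n = (a, b, c) satisfies n·(r - P) = 0,
i.e. ax + by + cz = a·x₀ + b·y₀ + c·z₀.
d = (-1)·3 + (-10)·(-7) + 3·(-17)
  = -3 + 70 - 51
  = 16
Equation: -x - 10y + 3z = 16

-x - 10y + 3z = 16


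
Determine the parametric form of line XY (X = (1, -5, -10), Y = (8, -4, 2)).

Direction vector d = Y - X = (8 - 1, -4 + 5, 2 + 10) = (7, 1, 12)
Parametric form r = X + t·d:
x = 1 + 7t, y = -5 + t, z = -10 + 12t

x = 1 + 7t, y = -5 + t, z = -10 + 12t


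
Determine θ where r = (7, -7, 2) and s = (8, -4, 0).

r·s = 7·8 + (-7)·(-4) + 2·0 = 56 + 28 + 0 = 84
|r| = √(7² + (-7)² + 2²) = √102 ≈ 10.1
|s| = √(8² + (-4)² + 0²) = √80 ≈ 8.944
cos θ = (r·s)/(|r||s|) = 84/(10.1·8.944) ≈ 0.9299
θ = arccos(0.9299) ≈ 21.58°

21.58°


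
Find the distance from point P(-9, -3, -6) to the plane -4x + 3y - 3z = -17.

distance = |a·x₀ + b·y₀ + c·z₀ - d| / √(a² + b² + c²)
  = |(-4)·(-9) + 3·(-3) + (-3)·(-6) - (-17)| / √((-4)² + 3² + (-3)²)
  = |36 - 9 + 18 + 17| / √(16 + 9 + 9)
  = |62| / √34
  = 62 / 5.831
  ≈ 10.63

10.63


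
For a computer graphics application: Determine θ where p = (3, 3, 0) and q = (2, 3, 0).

p·q = 3·2 + 3·3 + 0·0 = 6 + 9 + 0 = 15
|p| = √(3² + 3² + 0²) = √18 ≈ 4.243
|q| = √(2² + 3² + 0²) = √13 ≈ 3.606
cos θ = (p·q)/(|p||q|) = 15/(4.243·3.606) ≈ 0.9806
θ = arccos(0.9806) ≈ 11.31°

11.31°


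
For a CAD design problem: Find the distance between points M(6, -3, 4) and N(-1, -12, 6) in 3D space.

d = √[(x₂-x₁)² + (y₂-y₁)² + (z₂-z₁)²]
  = √[(-7)² + (-9)² + 2²]
  = √[49 + 81 + 4]
  = √134
  ≈ 11.58

11.58


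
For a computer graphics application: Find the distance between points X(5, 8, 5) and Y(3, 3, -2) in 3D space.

d = √[(x₂-x₁)² + (y₂-y₁)² + (z₂-z₁)²]
  = √[(-2)² + (-5)² + (-7)²]
  = √[4 + 25 + 49]
  = √78
  ≈ 8.832

8.832


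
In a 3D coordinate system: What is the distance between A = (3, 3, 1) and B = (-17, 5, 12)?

d = √[(x₂-x₁)² + (y₂-y₁)² + (z₂-z₁)²]
  = √[(-20)² + 2² + 11²]
  = √[400 + 4 + 121]
  = √525
  ≈ 22.91

22.91


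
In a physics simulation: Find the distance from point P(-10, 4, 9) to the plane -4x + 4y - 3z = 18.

distance = |a·x₀ + b·y₀ + c·z₀ - d| / √(a² + b² + c²)
  = |(-4)·(-10) + 4·4 + (-3)·9 - 18| / √((-4)² + 4² + (-3)²)
  = |40 + 16 - 27 - 18| / √(16 + 16 + 9)
  = |11| / √41
  = 11 / 6.403
  ≈ 1.718

1.718


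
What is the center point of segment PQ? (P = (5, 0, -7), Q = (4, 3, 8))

M = ((x₁+x₂)/2, (y₁+y₂)/2, (z₁+z₂)/2)
  = ((5 + 4)/2, (0 + 3)/2, (-7 + 8)/2)
  = (9/2, 3/2, 1/2)
  = (4.5, 1.5, 0.5)

(4.5, 1.5, 0.5)


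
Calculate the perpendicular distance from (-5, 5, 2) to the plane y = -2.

distance = |a·x₀ + b·y₀ + c·z₀ - d| / √(a² + b² + c²)
  = |0·(-5) + 1·5 + 0·2 - (-2)| / √(0² + 1² + 0²)
  = |0 + 5 + 0 + 2| / √(0 + 1 + 0)
  = |7| / √1
  = 7 / 1
  ≈ 7

7


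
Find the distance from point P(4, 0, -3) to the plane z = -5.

distance = |a·x₀ + b·y₀ + c·z₀ - d| / √(a² + b² + c²)
  = |0·4 + 0·0 + 1·(-3) - (-5)| / √(0² + 0² + 1²)
  = |0 + 0 - 3 + 5| / √(0 + 0 + 1)
  = |2| / √1
  = 2 / 1
  ≈ 2

2


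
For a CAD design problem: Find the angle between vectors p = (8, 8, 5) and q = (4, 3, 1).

p·q = 8·4 + 8·3 + 5·1 = 32 + 24 + 5 = 61
|p| = √(8² + 8² + 5²) = √153 ≈ 12.37
|q| = √(4² + 3² + 1²) = √26 ≈ 5.099
cos θ = (p·q)/(|p||q|) = 61/(12.37·5.099) ≈ 0.9672
θ = arccos(0.9672) ≈ 14.72°

14.72°


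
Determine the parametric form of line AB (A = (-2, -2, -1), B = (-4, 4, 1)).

Direction vector d = B - A = (-4 + 2, 4 + 2, 1 + 1) = (-2, 6, 2)
Parametric form r = A + t·d:
x = -2 - 2t, y = -2 + 6t, z = -1 + 2t

x = -2 - 2t, y = -2 + 6t, z = -1 + 2t


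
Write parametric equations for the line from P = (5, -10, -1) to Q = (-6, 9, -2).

Direction vector d = Q - P = (-6 - 5, 9 + 10, -2 + 1) = (-11, 19, -1)
Parametric form r = P + t·d:
x = 5 - 11t, y = -10 + 19t, z = -1 - t

x = 5 - 11t, y = -10 + 19t, z = -1 - t


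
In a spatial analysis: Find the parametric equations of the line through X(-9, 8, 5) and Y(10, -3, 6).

Direction vector d = Y - X = (10 + 9, -3 - 8, 6 - 5) = (19, -11, 1)
Parametric form r = X + t·d:
x = -9 + 19t, y = 8 - 11t, z = 5 + t

x = -9 + 19t, y = 8 - 11t, z = 5 + t


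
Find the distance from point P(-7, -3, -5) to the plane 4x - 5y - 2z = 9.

distance = |a·x₀ + b·y₀ + c·z₀ - d| / √(a² + b² + c²)
  = |4·(-7) + (-5)·(-3) + (-2)·(-5) - 9| / √(4² + (-5)² + (-2)²)
  = |-28 + 15 + 10 - 9| / √(16 + 25 + 4)
  = |-12| / √45
  = 12 / 6.708
  ≈ 1.789

1.789


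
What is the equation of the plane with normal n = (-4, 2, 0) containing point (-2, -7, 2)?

The plane through P with normal n = (a, b, c) satisfies n·(r - P) = 0,
i.e. ax + by + cz = a·x₀ + b·y₀ + c·z₀.
d = (-4)·(-2) + 2·(-7) + 0·2
  = 8 - 14 + 0
  = -6
Equation: -4x + 2y = -6

-4x + 2y = -6


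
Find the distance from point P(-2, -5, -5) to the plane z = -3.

distance = |a·x₀ + b·y₀ + c·z₀ - d| / √(a² + b² + c²)
  = |0·(-2) + 0·(-5) + 1·(-5) - (-3)| / √(0² + 0² + 1²)
  = |0 + 0 - 5 + 3| / √(0 + 0 + 1)
  = |-2| / √1
  = 2 / 1
  ≈ 2

2


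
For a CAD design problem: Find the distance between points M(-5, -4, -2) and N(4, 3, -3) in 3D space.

d = √[(x₂-x₁)² + (y₂-y₁)² + (z₂-z₁)²]
  = √[9² + 7² + (-1)²]
  = √[81 + 49 + 1]
  = √131
  ≈ 11.45

11.45


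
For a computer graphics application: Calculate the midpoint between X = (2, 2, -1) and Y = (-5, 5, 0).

M = ((x₁+x₂)/2, (y₁+y₂)/2, (z₁+z₂)/2)
  = ((2 - 5)/2, (2 + 5)/2, (-1 + 0)/2)
  = (-3/2, 7/2, -1/2)
  = (-1.5, 3.5, -0.5)

(-1.5, 3.5, -0.5)


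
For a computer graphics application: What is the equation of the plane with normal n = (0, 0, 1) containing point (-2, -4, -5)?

The plane through P with normal n = (a, b, c) satisfies n·(r - P) = 0,
i.e. ax + by + cz = a·x₀ + b·y₀ + c·z₀.
d = 0·(-2) + 0·(-4) + 1·(-5)
  = 0 + 0 - 5
  = -5
Equation: z = -5

z = -5


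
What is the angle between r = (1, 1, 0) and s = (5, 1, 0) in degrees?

r·s = 1·5 + 1·1 + 0·0 = 5 + 1 + 0 = 6
|r| = √(1² + 1² + 0²) = √2 ≈ 1.414
|s| = √(5² + 1² + 0²) = √26 ≈ 5.099
cos θ = (r·s)/(|r||s|) = 6/(1.414·5.099) ≈ 0.8321
θ = arccos(0.8321) ≈ 33.69°

33.69°


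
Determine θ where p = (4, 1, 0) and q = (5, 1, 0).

p·q = 4·5 + 1·1 + 0·0 = 20 + 1 + 0 = 21
|p| = √(4² + 1² + 0²) = √17 ≈ 4.123
|q| = √(5² + 1² + 0²) = √26 ≈ 5.099
cos θ = (p·q)/(|p||q|) = 21/(4.123·5.099) ≈ 0.9989
θ = arccos(0.9989) ≈ 2.726°

2.726°


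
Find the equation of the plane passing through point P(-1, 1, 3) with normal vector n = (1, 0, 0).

The plane through P with normal n = (a, b, c) satisfies n·(r - P) = 0,
i.e. ax + by + cz = a·x₀ + b·y₀ + c·z₀.
d = 1·(-1) + 0·1 + 0·3
  = -1 + 0 + 0
  = -1
Equation: x = -1

x = -1


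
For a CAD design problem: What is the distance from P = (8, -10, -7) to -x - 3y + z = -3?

distance = |a·x₀ + b·y₀ + c·z₀ - d| / √(a² + b² + c²)
  = |(-1)·8 + (-3)·(-10) + 1·(-7) - (-3)| / √((-1)² + (-3)² + 1²)
  = |-8 + 30 - 7 + 3| / √(1 + 9 + 1)
  = |18| / √11
  = 18 / 3.317
  ≈ 5.427

5.427


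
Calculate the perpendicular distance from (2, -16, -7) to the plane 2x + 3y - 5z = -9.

distance = |a·x₀ + b·y₀ + c·z₀ - d| / √(a² + b² + c²)
  = |2·2 + 3·(-16) + (-5)·(-7) - (-9)| / √(2² + 3² + (-5)²)
  = |4 - 48 + 35 + 9| / √(4 + 9 + 25)
  = |0| / √38
  = 0 / 6.164
  ≈ 0

0


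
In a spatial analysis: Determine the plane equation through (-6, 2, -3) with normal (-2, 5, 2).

The plane through P with normal n = (a, b, c) satisfies n·(r - P) = 0,
i.e. ax + by + cz = a·x₀ + b·y₀ + c·z₀.
d = (-2)·(-6) + 5·2 + 2·(-3)
  = 12 + 10 - 6
  = 16
Equation: -2x + 5y + 2z = 16

-2x + 5y + 2z = 16


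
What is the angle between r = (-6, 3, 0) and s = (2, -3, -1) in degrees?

r·s = (-6)·2 + 3·(-3) + 0·(-1) = -12 - 9 + 0 = -21
|r| = √((-6)² + 3² + 0²) = √45 ≈ 6.708
|s| = √(2² + (-3)² + (-1)²) = √14 ≈ 3.742
cos θ = (r·s)/(|r||s|) = -21/(6.708·3.742) ≈ -0.8367
θ = arccos(-0.8367) ≈ 146.8°

146.8°


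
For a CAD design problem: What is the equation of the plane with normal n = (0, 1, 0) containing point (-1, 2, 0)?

The plane through P with normal n = (a, b, c) satisfies n·(r - P) = 0,
i.e. ax + by + cz = a·x₀ + b·y₀ + c·z₀.
d = 0·(-1) + 1·2 + 0·0
  = 0 + 2 + 0
  = 2
Equation: y = 2

y = 2


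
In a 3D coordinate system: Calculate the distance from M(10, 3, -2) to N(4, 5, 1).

d = √[(x₂-x₁)² + (y₂-y₁)² + (z₂-z₁)²]
  = √[(-6)² + 2² + 3²]
  = √[36 + 4 + 9]
  = √49
  ≈ 7

7


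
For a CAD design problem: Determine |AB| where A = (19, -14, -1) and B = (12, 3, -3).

d = √[(x₂-x₁)² + (y₂-y₁)² + (z₂-z₁)²]
  = √[(-7)² + 17² + (-2)²]
  = √[49 + 289 + 4]
  = √342
  ≈ 18.49

18.49


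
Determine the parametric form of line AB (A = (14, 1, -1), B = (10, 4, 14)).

Direction vector d = B - A = (10 - 14, 4 - 1, 14 + 1) = (-4, 3, 15)
Parametric form r = A + t·d:
x = 14 - 4t, y = 1 + 3t, z = -1 + 15t

x = 14 - 4t, y = 1 + 3t, z = -1 + 15t


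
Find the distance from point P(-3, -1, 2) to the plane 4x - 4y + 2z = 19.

distance = |a·x₀ + b·y₀ + c·z₀ - d| / √(a² + b² + c²)
  = |4·(-3) + (-4)·(-1) + 2·2 - 19| / √(4² + (-4)² + 2²)
  = |-12 + 4 + 4 - 19| / √(16 + 16 + 4)
  = |-23| / √36
  = 23 / 6
  ≈ 3.833

3.833


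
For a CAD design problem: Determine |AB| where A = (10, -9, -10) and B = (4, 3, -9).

d = √[(x₂-x₁)² + (y₂-y₁)² + (z₂-z₁)²]
  = √[(-6)² + 12² + 1²]
  = √[36 + 144 + 1]
  = √181
  ≈ 13.45

13.45


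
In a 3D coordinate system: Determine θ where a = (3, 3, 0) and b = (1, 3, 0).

a·b = 3·1 + 3·3 + 0·0 = 3 + 9 + 0 = 12
|a| = √(3² + 3² + 0²) = √18 ≈ 4.243
|b| = √(1² + 3² + 0²) = √10 ≈ 3.162
cos θ = (a·b)/(|a||b|) = 12/(4.243·3.162) ≈ 0.8944
θ = arccos(0.8944) ≈ 26.57°

26.57°


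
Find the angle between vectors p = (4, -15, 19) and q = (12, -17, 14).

p·q = 4·12 + (-15)·(-17) + 19·14 = 48 + 255 + 266 = 569
|p| = √(4² + (-15)² + 19²) = √602 ≈ 24.54
|q| = √(12² + (-17)² + 14²) = √629 ≈ 25.08
cos θ = (p·q)/(|p||q|) = 569/(24.54·25.08) ≈ 0.9247
θ = arccos(0.9247) ≈ 22.38°

22.38°


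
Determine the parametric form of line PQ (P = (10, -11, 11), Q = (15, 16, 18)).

Direction vector d = Q - P = (15 - 10, 16 + 11, 18 - 11) = (5, 27, 7)
Parametric form r = P + t·d:
x = 10 + 5t, y = -11 + 27t, z = 11 + 7t

x = 10 + 5t, y = -11 + 27t, z = 11 + 7t


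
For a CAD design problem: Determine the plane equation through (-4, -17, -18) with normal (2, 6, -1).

The plane through P with normal n = (a, b, c) satisfies n·(r - P) = 0,
i.e. ax + by + cz = a·x₀ + b·y₀ + c·z₀.
d = 2·(-4) + 6·(-17) + (-1)·(-18)
  = -8 - 102 + 18
  = -92
Equation: 2x + 6y - z = -92

2x + 6y - z = -92


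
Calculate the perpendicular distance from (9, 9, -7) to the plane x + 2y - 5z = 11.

distance = |a·x₀ + b·y₀ + c·z₀ - d| / √(a² + b² + c²)
  = |1·9 + 2·9 + (-5)·(-7) - 11| / √(1² + 2² + (-5)²)
  = |9 + 18 + 35 - 11| / √(1 + 4 + 25)
  = |51| / √30
  = 51 / 5.477
  ≈ 9.311

9.311


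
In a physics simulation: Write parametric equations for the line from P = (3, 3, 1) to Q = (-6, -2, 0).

Direction vector d = Q - P = (-6 - 3, -2 - 3, 0 - 1) = (-9, -5, -1)
Parametric form r = P + t·d:
x = 3 - 9t, y = 3 - 5t, z = 1 - t

x = 3 - 9t, y = 3 - 5t, z = 1 - t


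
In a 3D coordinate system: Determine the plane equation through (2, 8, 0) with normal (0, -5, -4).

The plane through P with normal n = (a, b, c) satisfies n·(r - P) = 0,
i.e. ax + by + cz = a·x₀ + b·y₀ + c·z₀.
d = 0·2 + (-5)·8 + (-4)·0
  = 0 - 40 + 0
  = -40
Equation: -5y - 4z = -40

-5y - 4z = -40


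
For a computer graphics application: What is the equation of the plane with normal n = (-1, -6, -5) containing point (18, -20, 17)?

The plane through P with normal n = (a, b, c) satisfies n·(r - P) = 0,
i.e. ax + by + cz = a·x₀ + b·y₀ + c·z₀.
d = (-1)·18 + (-6)·(-20) + (-5)·17
  = -18 + 120 - 85
  = 17
Equation: -x - 6y - 5z = 17

-x - 6y - 5z = 17


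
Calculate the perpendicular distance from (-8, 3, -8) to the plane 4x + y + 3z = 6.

distance = |a·x₀ + b·y₀ + c·z₀ - d| / √(a² + b² + c²)
  = |4·(-8) + 1·3 + 3·(-8) - 6| / √(4² + 1² + 3²)
  = |-32 + 3 - 24 - 6| / √(16 + 1 + 9)
  = |-59| / √26
  = 59 / 5.099
  ≈ 11.57

11.57


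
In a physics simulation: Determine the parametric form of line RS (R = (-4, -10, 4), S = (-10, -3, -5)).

Direction vector d = S - R = (-10 + 4, -3 + 10, -5 - 4) = (-6, 7, -9)
Parametric form r = R + t·d:
x = -4 - 6t, y = -10 + 7t, z = 4 - 9t

x = -4 - 6t, y = -10 + 7t, z = 4 - 9t


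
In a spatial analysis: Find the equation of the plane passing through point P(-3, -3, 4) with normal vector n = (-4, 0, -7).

The plane through P with normal n = (a, b, c) satisfies n·(r - P) = 0,
i.e. ax + by + cz = a·x₀ + b·y₀ + c·z₀.
d = (-4)·(-3) + 0·(-3) + (-7)·4
  = 12 + 0 - 28
  = -16
Equation: -4x - 7z = -16

-4x - 7z = -16


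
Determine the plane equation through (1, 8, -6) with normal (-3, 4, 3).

The plane through P with normal n = (a, b, c) satisfies n·(r - P) = 0,
i.e. ax + by + cz = a·x₀ + b·y₀ + c·z₀.
d = (-3)·1 + 4·8 + 3·(-6)
  = -3 + 32 - 18
  = 11
Equation: -3x + 4y + 3z = 11

-3x + 4y + 3z = 11


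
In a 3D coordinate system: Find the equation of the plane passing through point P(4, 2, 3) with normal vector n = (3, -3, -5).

The plane through P with normal n = (a, b, c) satisfies n·(r - P) = 0,
i.e. ax + by + cz = a·x₀ + b·y₀ + c·z₀.
d = 3·4 + (-3)·2 + (-5)·3
  = 12 - 6 - 15
  = -9
Equation: 3x - 3y - 5z = -9

3x - 3y - 5z = -9


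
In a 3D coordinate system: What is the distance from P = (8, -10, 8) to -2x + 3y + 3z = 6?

distance = |a·x₀ + b·y₀ + c·z₀ - d| / √(a² + b² + c²)
  = |(-2)·8 + 3·(-10) + 3·8 - 6| / √((-2)² + 3² + 3²)
  = |-16 - 30 + 24 - 6| / √(4 + 9 + 9)
  = |-28| / √22
  = 28 / 4.69
  ≈ 5.97

5.97


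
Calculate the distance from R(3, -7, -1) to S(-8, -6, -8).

d = √[(x₂-x₁)² + (y₂-y₁)² + (z₂-z₁)²]
  = √[(-11)² + 1² + (-7)²]
  = √[121 + 1 + 49]
  = √171
  ≈ 13.08

13.08


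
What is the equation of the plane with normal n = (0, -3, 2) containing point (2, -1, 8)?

The plane through P with normal n = (a, b, c) satisfies n·(r - P) = 0,
i.e. ax + by + cz = a·x₀ + b·y₀ + c·z₀.
d = 0·2 + (-3)·(-1) + 2·8
  = 0 + 3 + 16
  = 19
Equation: -3y + 2z = 19

-3y + 2z = 19


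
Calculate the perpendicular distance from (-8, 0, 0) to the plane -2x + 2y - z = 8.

distance = |a·x₀ + b·y₀ + c·z₀ - d| / √(a² + b² + c²)
  = |(-2)·(-8) + 2·0 + (-1)·0 - 8| / √((-2)² + 2² + (-1)²)
  = |16 + 0 + 0 - 8| / √(4 + 4 + 1)
  = |8| / √9
  = 8 / 3
  ≈ 2.667

2.667


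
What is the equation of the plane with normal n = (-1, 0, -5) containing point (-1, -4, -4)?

The plane through P with normal n = (a, b, c) satisfies n·(r - P) = 0,
i.e. ax + by + cz = a·x₀ + b·y₀ + c·z₀.
d = (-1)·(-1) + 0·(-4) + (-5)·(-4)
  = 1 + 0 + 20
  = 21
Equation: -x - 5z = 21

-x - 5z = 21


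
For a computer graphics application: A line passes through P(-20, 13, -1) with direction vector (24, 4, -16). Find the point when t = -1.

P(t) = P + t·d
  = (-20 + 24·(-1), 13 + 4·(-1), -1 + (-16)·(-1))
  = (-20 - 24, 13 - 4, -1 + 16)
  = (-44, 9, 15)

(-44, 9, 15)


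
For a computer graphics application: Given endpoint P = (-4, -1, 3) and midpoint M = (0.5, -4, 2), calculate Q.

Q = 2M - P
  = (2·0.5 - (-4), 2·(-4) - (-1), 2·2 - 3)
  = (1 + 4, -8 + 1, 4 - 3)
  = (5, -7, 1)

(5, -7, 1)


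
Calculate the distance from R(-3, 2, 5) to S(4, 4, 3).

d = √[(x₂-x₁)² + (y₂-y₁)² + (z₂-z₁)²]
  = √[7² + 2² + (-2)²]
  = √[49 + 4 + 4]
  = √57
  ≈ 7.55

7.55


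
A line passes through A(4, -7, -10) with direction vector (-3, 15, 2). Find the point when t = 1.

P(t) = A + t·d
  = (4 + (-3)·1, -7 + 15·1, -10 + 2·1)
  = (4 - 3, -7 + 15, -10 + 2)
  = (1, 8, -8)

(1, 8, -8)


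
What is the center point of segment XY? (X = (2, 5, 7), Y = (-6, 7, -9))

M = ((x₁+x₂)/2, (y₁+y₂)/2, (z₁+z₂)/2)
  = ((2 - 6)/2, (5 + 7)/2, (7 - 9)/2)
  = (-4/2, 12/2, -2/2)
  = (-2, 6, -1)

(-2, 6, -1)


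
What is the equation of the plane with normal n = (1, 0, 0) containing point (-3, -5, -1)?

The plane through P with normal n = (a, b, c) satisfies n·(r - P) = 0,
i.e. ax + by + cz = a·x₀ + b·y₀ + c·z₀.
d = 1·(-3) + 0·(-5) + 0·(-1)
  = -3 + 0 + 0
  = -3
Equation: x = -3

x = -3


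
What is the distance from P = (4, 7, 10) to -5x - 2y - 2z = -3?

distance = |a·x₀ + b·y₀ + c·z₀ - d| / √(a² + b² + c²)
  = |(-5)·4 + (-2)·7 + (-2)·10 - (-3)| / √((-5)² + (-2)² + (-2)²)
  = |-20 - 14 - 20 + 3| / √(25 + 4 + 4)
  = |-51| / √33
  = 51 / 5.745
  ≈ 8.878

8.878


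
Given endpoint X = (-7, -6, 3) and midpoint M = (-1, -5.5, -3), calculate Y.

Y = 2M - X
  = (2·(-1) - (-7), 2·(-5.5) - (-6), 2·(-3) - 3)
  = (-2 + 7, -11 + 6, -6 - 3)
  = (5, -5, -9)

(5, -5, -9)


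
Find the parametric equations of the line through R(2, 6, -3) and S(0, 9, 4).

Direction vector d = S - R = (0 - 2, 9 - 6, 4 + 3) = (-2, 3, 7)
Parametric form r = R + t·d:
x = 2 - 2t, y = 6 + 3t, z = -3 + 7t

x = 2 - 2t, y = 6 + 3t, z = -3 + 7t


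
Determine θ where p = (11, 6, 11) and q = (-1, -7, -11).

p·q = 11·(-1) + 6·(-7) + 11·(-11) = -11 - 42 - 121 = -174
|p| = √(11² + 6² + 11²) = √278 ≈ 16.67
|q| = √((-1)² + (-7)² + (-11)²) = √171 ≈ 13.08
cos θ = (p·q)/(|p||q|) = -174/(16.67·13.08) ≈ -0.798
θ = arccos(-0.798) ≈ 142.9°

142.9°


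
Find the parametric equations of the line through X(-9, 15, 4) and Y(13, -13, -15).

Direction vector d = Y - X = (13 + 9, -13 - 15, -15 - 4) = (22, -28, -19)
Parametric form r = X + t·d:
x = -9 + 22t, y = 15 - 28t, z = 4 - 19t

x = -9 + 22t, y = 15 - 28t, z = 4 - 19t


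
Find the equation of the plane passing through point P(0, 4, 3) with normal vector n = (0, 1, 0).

The plane through P with normal n = (a, b, c) satisfies n·(r - P) = 0,
i.e. ax + by + cz = a·x₀ + b·y₀ + c·z₀.
d = 0·0 + 1·4 + 0·3
  = 0 + 4 + 0
  = 4
Equation: y = 4

y = 4


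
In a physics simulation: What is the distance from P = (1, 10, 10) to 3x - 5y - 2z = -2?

distance = |a·x₀ + b·y₀ + c·z₀ - d| / √(a² + b² + c²)
  = |3·1 + (-5)·10 + (-2)·10 - (-2)| / √(3² + (-5)² + (-2)²)
  = |3 - 50 - 20 + 2| / √(9 + 25 + 4)
  = |-65| / √38
  = 65 / 6.164
  ≈ 10.54

10.54


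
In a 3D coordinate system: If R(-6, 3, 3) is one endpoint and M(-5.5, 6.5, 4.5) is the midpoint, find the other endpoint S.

S = 2M - R
  = (2·(-5.5) - (-6), 2·6.5 - 3, 2·4.5 - 3)
  = (-11 + 6, 13 - 3, 9 - 3)
  = (-5, 10, 6)

(-5, 10, 6)


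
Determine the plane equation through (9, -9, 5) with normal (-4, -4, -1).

The plane through P with normal n = (a, b, c) satisfies n·(r - P) = 0,
i.e. ax + by + cz = a·x₀ + b·y₀ + c·z₀.
d = (-4)·9 + (-4)·(-9) + (-1)·5
  = -36 + 36 - 5
  = -5
Equation: -4x - 4y - z = -5

-4x - 4y - z = -5


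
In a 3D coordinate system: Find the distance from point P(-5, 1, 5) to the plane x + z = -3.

distance = |a·x₀ + b·y₀ + c·z₀ - d| / √(a² + b² + c²)
  = |1·(-5) + 0·1 + 1·5 - (-3)| / √(1² + 0² + 1²)
  = |-5 + 0 + 5 + 3| / √(1 + 0 + 1)
  = |3| / √2
  = 3 / 1.414
  ≈ 2.121

2.121


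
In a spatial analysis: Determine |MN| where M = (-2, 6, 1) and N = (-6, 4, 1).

d = √[(x₂-x₁)² + (y₂-y₁)² + (z₂-z₁)²]
  = √[(-4)² + (-2)² + 0²]
  = √[16 + 4 + 0]
  = √20
  ≈ 4.472

4.472


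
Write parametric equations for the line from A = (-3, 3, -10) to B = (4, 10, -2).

Direction vector d = B - A = (4 + 3, 10 - 3, -2 + 10) = (7, 7, 8)
Parametric form r = A + t·d:
x = -3 + 7t, y = 3 + 7t, z = -10 + 8t

x = -3 + 7t, y = 3 + 7t, z = -10 + 8t


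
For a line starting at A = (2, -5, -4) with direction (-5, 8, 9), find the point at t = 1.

P(t) = A + t·d
  = (2 + (-5)·1, -5 + 8·1, -4 + 9·1)
  = (2 - 5, -5 + 8, -4 + 9)
  = (-3, 3, 5)

(-3, 3, 5)


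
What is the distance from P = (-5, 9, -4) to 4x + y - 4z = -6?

distance = |a·x₀ + b·y₀ + c·z₀ - d| / √(a² + b² + c²)
  = |4·(-5) + 1·9 + (-4)·(-4) - (-6)| / √(4² + 1² + (-4)²)
  = |-20 + 9 + 16 + 6| / √(16 + 1 + 16)
  = |11| / √33
  = 11 / 5.745
  ≈ 1.915

1.915


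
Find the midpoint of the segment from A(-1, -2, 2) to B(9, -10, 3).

M = ((x₁+x₂)/2, (y₁+y₂)/2, (z₁+z₂)/2)
  = ((-1 + 9)/2, (-2 - 10)/2, (2 + 3)/2)
  = (8/2, -12/2, 5/2)
  = (4, -6, 2.5)

(4, -6, 2.5)


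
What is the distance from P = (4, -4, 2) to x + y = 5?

distance = |a·x₀ + b·y₀ + c·z₀ - d| / √(a² + b² + c²)
  = |1·4 + 1·(-4) + 0·2 - 5| / √(1² + 1² + 0²)
  = |4 - 4 + 0 - 5| / √(1 + 1 + 0)
  = |-5| / √2
  = 5 / 1.414
  ≈ 3.536

3.536
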